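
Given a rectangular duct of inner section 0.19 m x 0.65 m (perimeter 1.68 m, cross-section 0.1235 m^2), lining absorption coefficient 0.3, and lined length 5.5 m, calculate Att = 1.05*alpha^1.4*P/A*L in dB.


alpha^1.4 = 0.3^1.4 = 0.18534
Attenuation rate = 1.05 * alpha^1.4 * P / A
= 1.05 * 0.18534 * 1.68 / 0.1235 = 2.64729 dB/m
Total Att = 2.64729 * 5.5 = 14.56 dB


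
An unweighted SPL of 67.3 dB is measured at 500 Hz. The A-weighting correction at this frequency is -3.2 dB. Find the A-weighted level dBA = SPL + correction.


A-weighting table: 500 Hz -> -3.2 dB correction
SPL_A = SPL + correction = 67.3 + (-3.2) = 64.1 dBA


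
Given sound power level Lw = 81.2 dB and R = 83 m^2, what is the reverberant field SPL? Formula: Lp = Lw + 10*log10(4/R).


4/R = 4/83 = 0.0481928
Lp = 81.2 + 10*log10(0.0481928) = 68.03 dB


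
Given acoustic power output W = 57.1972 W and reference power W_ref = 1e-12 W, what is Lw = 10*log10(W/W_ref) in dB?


W / W_ref = 57.1972 / 1e-12 = 5.71972e+13
Lw = 10 * log10(5.71972e+13) = 137.57 dB


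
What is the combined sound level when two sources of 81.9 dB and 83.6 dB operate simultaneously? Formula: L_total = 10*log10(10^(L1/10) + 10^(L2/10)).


10^(81.9/10) = 1.54882e+08
10^(83.6/10) = 2.29087e+08
Sum = 1.54882e+08 + 2.29087e+08 = 3.83969e+08
L_total = 10*log10(3.83969e+08) = 85.843 dB


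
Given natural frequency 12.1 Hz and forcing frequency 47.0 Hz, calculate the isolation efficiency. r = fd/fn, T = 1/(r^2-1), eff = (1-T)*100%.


r = 47.0 / 12.1 = 3.8843
r^2 - 1 = 3.8843^2 - 1 = 14.0878
T = 1/14.0878 = 0.0709834
Efficiency = (1 - 0.0709834)*100 = 92.902 %


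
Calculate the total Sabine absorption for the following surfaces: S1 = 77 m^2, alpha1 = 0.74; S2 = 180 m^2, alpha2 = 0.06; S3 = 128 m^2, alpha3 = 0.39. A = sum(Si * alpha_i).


77 * 0.74 = 56.98
180 * 0.06 = 10.8
128 * 0.39 = 49.92
A_total = 56.98 + 10.8 + 49.92 = 117.7 m^2


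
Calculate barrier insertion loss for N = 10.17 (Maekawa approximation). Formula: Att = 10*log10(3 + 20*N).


3 + 20*N = 3 + 20*10.17 = 206.4
Att = 10*log10(206.4) = 23.147 dB


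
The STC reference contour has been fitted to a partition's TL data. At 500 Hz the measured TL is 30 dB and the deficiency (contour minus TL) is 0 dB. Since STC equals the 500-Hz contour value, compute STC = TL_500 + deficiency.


By ASTM E413, STC = value of the fitted reference contour at 500 Hz.
Contour value at 500 Hz = TL_500 + deficiency = 30 + 0 = 30
STC = 30


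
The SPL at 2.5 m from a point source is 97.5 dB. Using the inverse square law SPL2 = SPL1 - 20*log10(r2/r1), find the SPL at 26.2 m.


r2/r1 = 26.2/2.5 = 10.48
Correction = 20*log10(10.48) = 20.4072 dB
SPL2 = 97.5 - 20.4072 = 77.093 dB


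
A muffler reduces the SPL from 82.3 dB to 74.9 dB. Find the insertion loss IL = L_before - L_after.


Insertion loss = SPL without muffler - SPL with muffler
IL = 82.3 - 74.9 = 7.4 dB


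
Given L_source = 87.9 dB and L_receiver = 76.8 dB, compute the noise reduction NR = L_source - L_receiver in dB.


NR = L_source - L_receiver (difference between source and receiving room levels)
NR = 87.9 - 76.8 = 11.1 dB


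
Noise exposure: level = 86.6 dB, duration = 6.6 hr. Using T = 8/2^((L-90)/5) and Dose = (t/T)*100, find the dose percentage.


T_allowed = 8 / 2^((86.6 - 90)/5) = 12.8171 hr
Dose = 6.6 / 12.8171 * 100 = 51.494 %


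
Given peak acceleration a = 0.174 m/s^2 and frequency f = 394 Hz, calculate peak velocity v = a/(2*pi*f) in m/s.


omega = 2*pi*f = 2*pi*394 = 2475.58 rad/s
v = a / omega = 0.174 / 2475.58 = 7.0287e-05 m/s


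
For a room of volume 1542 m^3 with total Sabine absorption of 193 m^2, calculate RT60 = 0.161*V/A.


RT60 = 0.161 * 1542 / 193 = 1.2863 s


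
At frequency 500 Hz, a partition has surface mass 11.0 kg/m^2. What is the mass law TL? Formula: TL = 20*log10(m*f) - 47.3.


m * f = 11.0 * 500 = 5500
20*log10(5500) = 74.8073 dB
TL = 74.8073 - 47.3 = 27.507 dB


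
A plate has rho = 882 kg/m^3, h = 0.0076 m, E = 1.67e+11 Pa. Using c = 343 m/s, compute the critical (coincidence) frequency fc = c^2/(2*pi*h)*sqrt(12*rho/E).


12*rho/E = 12*882/1.67e+11 = 6.33772e-08
sqrt(12*rho/E) = sqrt(6.33772e-08) = 0.000251748
c^2/(2*pi*h) = 343^2/(2*pi*0.0076) = 2.46374e+06
fc = 2.46374e+06 * 0.000251748 = 620.24 Hz


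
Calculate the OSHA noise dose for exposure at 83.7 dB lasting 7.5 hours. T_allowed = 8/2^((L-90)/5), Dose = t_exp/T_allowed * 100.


T_allowed = 8 / 2^((83.7 - 90)/5) = 19.1597 hr
Dose = 7.5 / 19.1597 * 100 = 39.145 %


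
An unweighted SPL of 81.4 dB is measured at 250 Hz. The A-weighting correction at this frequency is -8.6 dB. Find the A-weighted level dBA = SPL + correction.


A-weighting table: 250 Hz -> -8.6 dB correction
SPL_A = SPL + correction = 81.4 + (-8.6) = 72.8 dBA


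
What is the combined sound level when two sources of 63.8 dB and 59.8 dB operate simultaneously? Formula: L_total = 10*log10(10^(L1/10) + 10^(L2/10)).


10^(63.8/10) = 2.39883e+06
10^(59.8/10) = 954993
Sum = 2.39883e+06 + 954993 = 3.35382e+06
L_total = 10*log10(3.35382e+06) = 65.255 dB


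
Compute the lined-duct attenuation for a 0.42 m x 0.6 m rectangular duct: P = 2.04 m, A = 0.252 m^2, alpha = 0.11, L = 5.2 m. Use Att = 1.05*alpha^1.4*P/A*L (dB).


alpha^1.4 = 0.11^1.4 = 0.0454935
Attenuation rate = 1.05 * alpha^1.4 * P / A
= 1.05 * 0.0454935 * 2.04 / 0.252 = 0.386695 dB/m
Total Att = 0.386695 * 5.2 = 2.0108 dB


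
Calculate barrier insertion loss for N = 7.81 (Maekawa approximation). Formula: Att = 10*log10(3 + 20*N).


3 + 20*N = 3 + 20*7.81 = 159.2
Att = 10*log10(159.2) = 22.019 dB


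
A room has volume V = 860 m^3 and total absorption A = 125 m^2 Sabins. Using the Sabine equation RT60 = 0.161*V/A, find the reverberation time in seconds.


RT60 = 0.161 * 860 / 125 = 1.1077 s


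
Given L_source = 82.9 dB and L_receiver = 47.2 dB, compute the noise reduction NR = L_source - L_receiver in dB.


NR = L_source - L_receiver (difference between source and receiving room levels)
NR = 82.9 - 47.2 = 35.7 dB


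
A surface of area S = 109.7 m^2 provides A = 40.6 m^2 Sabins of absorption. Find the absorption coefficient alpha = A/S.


Absorption coefficient = absorbed power / incident power
alpha = A / S = 40.6 / 109.7 = 0.3701


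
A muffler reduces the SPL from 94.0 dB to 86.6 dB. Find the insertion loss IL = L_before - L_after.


Insertion loss = SPL without muffler - SPL with muffler
IL = 94.0 - 86.6 = 7.4 dB


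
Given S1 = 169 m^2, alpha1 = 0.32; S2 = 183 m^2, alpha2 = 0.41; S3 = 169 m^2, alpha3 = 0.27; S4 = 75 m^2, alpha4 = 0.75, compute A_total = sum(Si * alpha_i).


169 * 0.32 = 54.08
183 * 0.41 = 75.03
169 * 0.27 = 45.63
75 * 0.75 = 56.25
A_total = 54.08 + 75.03 + 45.63 + 56.25 = 230.99 m^2


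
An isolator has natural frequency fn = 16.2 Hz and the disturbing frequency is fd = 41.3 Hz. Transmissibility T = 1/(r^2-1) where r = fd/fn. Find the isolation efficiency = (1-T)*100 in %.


r = 41.3 / 16.2 = 2.54938
r^2 - 1 = 2.54938^2 - 1 = 5.49934
T = 1/5.49934 = 0.18184
Efficiency = (1 - 0.18184)*100 = 81.816 %


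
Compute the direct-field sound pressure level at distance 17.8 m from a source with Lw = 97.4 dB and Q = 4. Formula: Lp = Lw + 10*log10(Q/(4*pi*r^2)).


4*pi*r^2 = 4*pi*17.8^2 = 3981.53 m^2
Q / (4*pi*r^2) = 4 / 3981.53 = 0.00100464
Lp = 97.4 + 10*log10(0.00100464) = 67.42 dB


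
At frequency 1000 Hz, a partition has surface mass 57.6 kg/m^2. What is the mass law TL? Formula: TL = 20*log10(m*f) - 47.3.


m * f = 57.6 * 1000 = 57600
20*log10(57600) = 95.2084 dB
TL = 95.2084 - 47.3 = 47.908 dB


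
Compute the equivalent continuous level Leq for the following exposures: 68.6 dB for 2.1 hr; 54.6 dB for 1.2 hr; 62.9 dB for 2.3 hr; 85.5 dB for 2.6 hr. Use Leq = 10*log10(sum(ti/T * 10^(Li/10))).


T_total = 2.1 + 1.2 + 2.3 + 2.6 = 8.2 hr
(2.1/8.2) * 10^(68.6/10) = 1.85526e+06
(1.2/8.2) * 10^(54.6/10) = 42205.3
(2.3/8.2) * 10^(62.9/10) = 546908
(2.6/8.2) * 10^(85.5/10) = 1.12502e+08
Sum = 1.85526e+06 + 42205.3 + 546908 + 1.12502e+08 = 1.14946e+08
Leq = 10*log10(1.14946e+08) = 80.605 dB


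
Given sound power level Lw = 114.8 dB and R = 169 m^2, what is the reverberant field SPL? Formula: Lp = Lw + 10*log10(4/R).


4/R = 4/169 = 0.0236686
Lp = 114.8 + 10*log10(0.0236686) = 98.542 dB


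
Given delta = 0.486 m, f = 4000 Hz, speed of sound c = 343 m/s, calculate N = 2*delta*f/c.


N = 2*delta*f/c = 2*delta/lambda, where lambda = c/f
lambda = 343 / 4000 = 0.08575 m
N = 2 * 0.486 / 0.08575 = 11.335


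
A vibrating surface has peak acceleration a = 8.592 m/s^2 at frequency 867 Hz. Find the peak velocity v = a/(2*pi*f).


omega = 2*pi*f = 2*pi*867 = 5447.52 rad/s
v = a / omega = 8.592 / 5447.52 = 0.0015772 m/s


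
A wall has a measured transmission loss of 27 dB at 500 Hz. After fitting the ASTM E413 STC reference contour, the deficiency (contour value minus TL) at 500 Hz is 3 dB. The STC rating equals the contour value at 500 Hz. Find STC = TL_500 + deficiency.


By ASTM E413, STC = value of the fitted reference contour at 500 Hz.
Contour value at 500 Hz = TL_500 + deficiency = 27 + 3 = 30
STC = 30


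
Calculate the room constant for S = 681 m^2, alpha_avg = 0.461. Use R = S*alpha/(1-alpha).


R = 681 * 0.461 / (1 - 0.461) = 582.45 m^2


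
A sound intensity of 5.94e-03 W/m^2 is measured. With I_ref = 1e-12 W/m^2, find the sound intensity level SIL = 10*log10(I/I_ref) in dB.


I / I_ref = 5.94e-03 / 1e-12 = 5.94e+09
SIL = 10 * log10(5.94e+09) = 97.738 dB


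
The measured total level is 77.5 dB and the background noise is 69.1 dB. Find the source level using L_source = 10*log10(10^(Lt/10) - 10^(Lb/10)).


10^(77.5/10) = 5.62341e+07
10^(69.1/10) = 8.12831e+06
Difference = 5.62341e+07 - 8.12831e+06 = 4.81058e+07
L_source = 10*log10(4.81058e+07) = 76.822 dB


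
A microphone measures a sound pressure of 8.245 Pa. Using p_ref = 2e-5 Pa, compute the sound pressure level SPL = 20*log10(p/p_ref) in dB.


p / p_ref = 8.245 / 2e-5 = 412250
SPL = 20 * log10(412250) = 112.3 dB


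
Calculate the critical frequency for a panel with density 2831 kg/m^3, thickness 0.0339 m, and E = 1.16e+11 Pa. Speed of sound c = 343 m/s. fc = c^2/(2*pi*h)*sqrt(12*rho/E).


12*rho/E = 12*2831/1.16e+11 = 2.92862e-07
sqrt(12*rho/E) = sqrt(2.92862e-07) = 0.000541167
c^2/(2*pi*h) = 343^2/(2*pi*0.0339) = 552343
fc = 552343 * 0.000541167 = 298.91 Hz


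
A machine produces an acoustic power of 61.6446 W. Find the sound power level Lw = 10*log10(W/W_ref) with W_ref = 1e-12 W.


W / W_ref = 61.6446 / 1e-12 = 6.16446e+13
Lw = 10 * log10(6.16446e+13) = 137.9 dB


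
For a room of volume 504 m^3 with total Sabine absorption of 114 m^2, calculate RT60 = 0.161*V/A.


RT60 = 0.161 * 504 / 114 = 0.71179 s


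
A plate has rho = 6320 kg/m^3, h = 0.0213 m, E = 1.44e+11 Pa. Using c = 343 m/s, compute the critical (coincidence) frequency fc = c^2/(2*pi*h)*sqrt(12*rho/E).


12*rho/E = 12*6320/1.44e+11 = 5.26667e-07
sqrt(12*rho/E) = sqrt(5.26667e-07) = 0.000725718
c^2/(2*pi*h) = 343^2/(2*pi*0.0213) = 879081
fc = 879081 * 0.000725718 = 637.96 Hz


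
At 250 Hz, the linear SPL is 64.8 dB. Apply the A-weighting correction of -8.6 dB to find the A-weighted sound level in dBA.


A-weighting table: 250 Hz -> -8.6 dB correction
SPL_A = SPL + correction = 64.8 + (-8.6) = 56.2 dBA


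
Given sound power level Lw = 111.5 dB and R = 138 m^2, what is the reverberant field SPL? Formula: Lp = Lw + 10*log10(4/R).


4/R = 4/138 = 0.0289855
Lp = 111.5 + 10*log10(0.0289855) = 96.122 dB


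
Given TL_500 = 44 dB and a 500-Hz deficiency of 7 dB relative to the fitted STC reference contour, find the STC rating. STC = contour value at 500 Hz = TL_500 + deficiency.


By ASTM E413, STC = value of the fitted reference contour at 500 Hz.
Contour value at 500 Hz = TL_500 + deficiency = 44 + 7 = 51
STC = 51


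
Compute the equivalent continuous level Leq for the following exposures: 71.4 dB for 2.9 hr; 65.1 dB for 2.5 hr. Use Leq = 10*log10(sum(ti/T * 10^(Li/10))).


T_total = 2.9 + 2.5 = 5.4 hr
(2.9/5.4) * 10^(71.4/10) = 7.41317e+06
(2.5/5.4) * 10^(65.1/10) = 1.49812e+06
Sum = 7.41317e+06 + 1.49812e+06 = 8.91129e+06
Leq = 10*log10(8.91129e+06) = 69.499 dB


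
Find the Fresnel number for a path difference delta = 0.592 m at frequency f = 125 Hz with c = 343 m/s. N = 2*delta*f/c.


N = 2*delta*f/c = 2*delta/lambda, where lambda = c/f
lambda = 343 / 125 = 2.744 m
N = 2 * 0.592 / 2.744 = 0.43149


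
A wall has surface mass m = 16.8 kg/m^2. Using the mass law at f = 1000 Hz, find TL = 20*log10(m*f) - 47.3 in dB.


m * f = 16.8 * 1000 = 16800
20*log10(16800) = 84.5062 dB
TL = 84.5062 - 47.3 = 37.206 dB


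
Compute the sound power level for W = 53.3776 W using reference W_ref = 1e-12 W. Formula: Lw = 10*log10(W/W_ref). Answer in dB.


W / W_ref = 53.3776 / 1e-12 = 5.33776e+13
Lw = 10 * log10(5.33776e+13) = 137.27 dB


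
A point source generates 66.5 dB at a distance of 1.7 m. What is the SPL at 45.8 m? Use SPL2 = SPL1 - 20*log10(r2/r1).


r2/r1 = 45.8/1.7 = 26.9412
Correction = 20*log10(26.9412) = 28.6083 dB
SPL2 = 66.5 - 28.6083 = 37.892 dB


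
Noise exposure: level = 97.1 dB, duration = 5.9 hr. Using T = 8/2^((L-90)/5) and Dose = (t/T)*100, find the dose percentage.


T_allowed = 8 / 2^((97.1 - 90)/5) = 2.9897 hr
Dose = 5.9 / 2.9897 * 100 = 197.34 %


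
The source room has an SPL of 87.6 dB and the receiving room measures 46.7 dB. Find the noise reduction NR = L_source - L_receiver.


NR = L_source - L_receiver (difference between source and receiving room levels)
NR = 87.6 - 46.7 = 40.9 dB


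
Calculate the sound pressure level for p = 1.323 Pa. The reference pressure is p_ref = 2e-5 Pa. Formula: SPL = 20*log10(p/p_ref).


p / p_ref = 1.323 / 2e-5 = 66150
SPL = 20 * log10(66150) = 96.411 dB


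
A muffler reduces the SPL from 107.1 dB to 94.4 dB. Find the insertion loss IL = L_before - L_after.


Insertion loss = SPL without muffler - SPL with muffler
IL = 107.1 - 94.4 = 12.7 dB


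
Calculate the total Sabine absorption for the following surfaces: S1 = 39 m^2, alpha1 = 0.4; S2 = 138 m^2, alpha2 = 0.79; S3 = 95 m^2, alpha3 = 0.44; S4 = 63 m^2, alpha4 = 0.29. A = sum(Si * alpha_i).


39 * 0.4 = 15.6
138 * 0.79 = 109.02
95 * 0.44 = 41.8
63 * 0.29 = 18.27
A_total = 15.6 + 109.02 + 41.8 + 18.27 = 184.69 m^2


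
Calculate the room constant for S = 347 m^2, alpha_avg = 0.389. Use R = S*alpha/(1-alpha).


R = 347 * 0.389 / (1 - 0.389) = 220.92 m^2


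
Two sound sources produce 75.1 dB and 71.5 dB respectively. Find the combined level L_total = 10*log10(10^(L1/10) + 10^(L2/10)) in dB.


10^(75.1/10) = 3.23594e+07
10^(71.5/10) = 1.41254e+07
Sum = 3.23594e+07 + 1.41254e+07 = 4.64848e+07
L_total = 10*log10(4.64848e+07) = 76.673 dB


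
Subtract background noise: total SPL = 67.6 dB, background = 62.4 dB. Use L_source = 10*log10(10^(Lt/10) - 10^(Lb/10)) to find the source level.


10^(67.6/10) = 5.7544e+06
10^(62.4/10) = 1.7378e+06
Difference = 5.7544e+06 - 1.7378e+06 = 4.0166e+06
L_source = 10*log10(4.0166e+06) = 66.039 dB


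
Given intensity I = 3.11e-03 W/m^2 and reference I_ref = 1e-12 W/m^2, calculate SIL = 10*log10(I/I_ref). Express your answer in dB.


I / I_ref = 3.11e-03 / 1e-12 = 3.11e+09
SIL = 10 * log10(3.11e+09) = 94.928 dB


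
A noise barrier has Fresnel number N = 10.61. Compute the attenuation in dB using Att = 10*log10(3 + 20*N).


3 + 20*N = 3 + 20*10.61 = 215.2
Att = 10*log10(215.2) = 23.328 dB


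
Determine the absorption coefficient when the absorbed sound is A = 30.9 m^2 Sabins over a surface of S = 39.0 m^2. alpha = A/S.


Absorption coefficient = absorbed power / incident power
alpha = A / S = 30.9 / 39.0 = 0.79231


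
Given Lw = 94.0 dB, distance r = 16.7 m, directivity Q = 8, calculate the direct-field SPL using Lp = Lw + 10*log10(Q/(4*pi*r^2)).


4*pi*r^2 = 4*pi*16.7^2 = 3504.64 m^2
Q / (4*pi*r^2) = 8 / 3504.64 = 0.00228269
Lp = 94.0 + 10*log10(0.00228269) = 67.584 dB


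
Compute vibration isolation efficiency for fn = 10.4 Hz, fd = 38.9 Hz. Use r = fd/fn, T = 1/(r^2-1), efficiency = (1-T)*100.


r = 38.9 / 10.4 = 3.74038
r^2 - 1 = 3.74038^2 - 1 = 12.9904
T = 1/12.9904 = 0.0769799
Efficiency = (1 - 0.0769799)*100 = 92.302 %


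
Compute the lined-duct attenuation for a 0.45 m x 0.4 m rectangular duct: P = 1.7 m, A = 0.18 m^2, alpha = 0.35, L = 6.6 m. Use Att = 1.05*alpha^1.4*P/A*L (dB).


alpha^1.4 = 0.35^1.4 = 0.229983
Attenuation rate = 1.05 * alpha^1.4 * P / A
= 1.05 * 0.229983 * 1.7 / 0.18 = 2.28066 dB/m
Total Att = 2.28066 * 6.6 = 15.052 dB


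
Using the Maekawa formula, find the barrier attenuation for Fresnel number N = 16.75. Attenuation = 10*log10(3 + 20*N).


3 + 20*N = 3 + 20*16.75 = 338
Att = 10*log10(338) = 25.289 dB


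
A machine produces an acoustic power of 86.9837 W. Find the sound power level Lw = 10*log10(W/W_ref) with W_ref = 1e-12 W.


W / W_ref = 86.9837 / 1e-12 = 8.69837e+13
Lw = 10 * log10(8.69837e+13) = 139.39 dB


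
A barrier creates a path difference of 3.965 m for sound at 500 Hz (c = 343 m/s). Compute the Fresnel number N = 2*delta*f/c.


N = 2*delta*f/c = 2*delta/lambda, where lambda = c/f
lambda = 343 / 500 = 0.686 m
N = 2 * 3.965 / 0.686 = 11.56


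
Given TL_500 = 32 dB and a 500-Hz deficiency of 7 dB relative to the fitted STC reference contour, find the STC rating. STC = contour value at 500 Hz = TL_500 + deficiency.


By ASTM E413, STC = value of the fitted reference contour at 500 Hz.
Contour value at 500 Hz = TL_500 + deficiency = 32 + 7 = 39
STC = 39


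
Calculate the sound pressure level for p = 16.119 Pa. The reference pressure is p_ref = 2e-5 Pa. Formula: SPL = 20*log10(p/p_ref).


p / p_ref = 16.119 / 2e-5 = 805950
SPL = 20 * log10(805950) = 118.13 dB


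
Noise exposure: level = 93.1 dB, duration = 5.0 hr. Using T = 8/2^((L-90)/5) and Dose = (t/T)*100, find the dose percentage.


T_allowed = 8 / 2^((93.1 - 90)/5) = 5.20537 hr
Dose = 5.0 / 5.20537 * 100 = 96.055 %


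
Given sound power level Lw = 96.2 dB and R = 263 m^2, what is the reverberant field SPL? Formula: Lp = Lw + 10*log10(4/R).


4/R = 4/263 = 0.0152091
Lp = 96.2 + 10*log10(0.0152091) = 78.021 dB


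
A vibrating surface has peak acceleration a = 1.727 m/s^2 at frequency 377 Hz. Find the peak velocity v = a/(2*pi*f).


omega = 2*pi*f = 2*pi*377 = 2368.76 rad/s
v = a / omega = 1.727 / 2368.76 = 0.00072907 m/s


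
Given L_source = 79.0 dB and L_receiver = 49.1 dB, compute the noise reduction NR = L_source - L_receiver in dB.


NR = L_source - L_receiver (difference between source and receiving room levels)
NR = 79.0 - 49.1 = 29.9 dB


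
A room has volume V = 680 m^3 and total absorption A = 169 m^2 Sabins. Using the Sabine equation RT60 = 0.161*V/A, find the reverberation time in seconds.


RT60 = 0.161 * 680 / 169 = 0.64781 s


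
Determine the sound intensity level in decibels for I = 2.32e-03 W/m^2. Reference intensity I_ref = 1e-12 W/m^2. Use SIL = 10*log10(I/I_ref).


I / I_ref = 2.32e-03 / 1e-12 = 2.32e+09
SIL = 10 * log10(2.32e+09) = 93.655 dB


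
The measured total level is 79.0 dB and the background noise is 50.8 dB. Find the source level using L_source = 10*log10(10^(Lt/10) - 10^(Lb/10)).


10^(79.0/10) = 7.94328e+07
10^(50.8/10) = 120226
Difference = 7.94328e+07 - 120226 = 7.93126e+07
L_source = 10*log10(7.93126e+07) = 78.993 dB


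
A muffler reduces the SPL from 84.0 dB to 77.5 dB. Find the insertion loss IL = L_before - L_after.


Insertion loss = SPL without muffler - SPL with muffler
IL = 84.0 - 77.5 = 6.5 dB


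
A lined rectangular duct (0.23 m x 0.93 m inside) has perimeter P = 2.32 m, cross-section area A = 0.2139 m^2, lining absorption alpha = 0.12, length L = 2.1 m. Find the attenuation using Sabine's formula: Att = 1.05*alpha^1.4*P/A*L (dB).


alpha^1.4 = 0.12^1.4 = 0.0513871
Attenuation rate = 1.05 * alpha^1.4 * P / A
= 1.05 * 0.0513871 * 2.32 / 0.2139 = 0.585222 dB/m
Total Att = 0.585222 * 2.1 = 1.229 dB


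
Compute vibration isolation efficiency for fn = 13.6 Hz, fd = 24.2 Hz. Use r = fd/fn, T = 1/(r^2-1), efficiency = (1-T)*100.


r = 24.2 / 13.6 = 1.77941
r^2 - 1 = 1.77941^2 - 1 = 2.1663
T = 1/2.1663 = 0.461617
Efficiency = (1 - 0.461617)*100 = 53.838 %


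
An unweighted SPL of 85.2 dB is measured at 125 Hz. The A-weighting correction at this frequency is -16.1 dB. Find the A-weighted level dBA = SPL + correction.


A-weighting table: 125 Hz -> -16.1 dB correction
SPL_A = SPL + correction = 85.2 + (-16.1) = 69.1 dBA


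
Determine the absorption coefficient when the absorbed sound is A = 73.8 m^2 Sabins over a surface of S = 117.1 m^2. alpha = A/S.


Absorption coefficient = absorbed power / incident power
alpha = A / S = 73.8 / 117.1 = 0.63023


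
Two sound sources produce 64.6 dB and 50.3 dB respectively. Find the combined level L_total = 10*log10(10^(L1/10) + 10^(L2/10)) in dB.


10^(64.6/10) = 2.88403e+06
10^(50.3/10) = 107152
Sum = 2.88403e+06 + 107152 = 2.99118e+06
L_total = 10*log10(2.99118e+06) = 64.758 dB


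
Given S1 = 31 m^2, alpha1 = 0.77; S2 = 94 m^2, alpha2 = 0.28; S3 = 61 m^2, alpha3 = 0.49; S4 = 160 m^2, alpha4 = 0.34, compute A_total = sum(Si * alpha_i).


31 * 0.77 = 23.87
94 * 0.28 = 26.32
61 * 0.49 = 29.89
160 * 0.34 = 54.4
A_total = 23.87 + 26.32 + 29.89 + 54.4 = 134.48 m^2


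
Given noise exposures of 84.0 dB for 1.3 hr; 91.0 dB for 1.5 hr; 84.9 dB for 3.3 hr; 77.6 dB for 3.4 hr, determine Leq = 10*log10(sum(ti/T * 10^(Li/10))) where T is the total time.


T_total = 1.3 + 1.5 + 3.3 + 3.4 = 9.5 hr
(1.3/9.5) * 10^(84.0/10) = 3.43732e+07
(1.5/9.5) * 10^(91.0/10) = 1.98778e+08
(3.3/9.5) * 10^(84.9/10) = 1.07347e+08
(3.4/9.5) * 10^(77.6/10) = 2.05947e+07
Sum = 3.43732e+07 + 1.98778e+08 + 1.07347e+08 + 2.05947e+07 = 3.61093e+08
Leq = 10*log10(3.61093e+08) = 85.576 dB


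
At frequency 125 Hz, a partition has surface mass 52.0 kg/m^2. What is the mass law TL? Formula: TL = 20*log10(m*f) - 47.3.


m * f = 52.0 * 125 = 6500
20*log10(6500) = 76.2583 dB
TL = 76.2583 - 47.3 = 28.958 dB


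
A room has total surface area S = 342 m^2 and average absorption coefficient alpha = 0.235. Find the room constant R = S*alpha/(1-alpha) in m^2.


R = 342 * 0.235 / (1 - 0.235) = 105.06 m^2


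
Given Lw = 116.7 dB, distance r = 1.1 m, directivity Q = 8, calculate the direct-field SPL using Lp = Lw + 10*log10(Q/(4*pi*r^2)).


4*pi*r^2 = 4*pi*1.1^2 = 15.2053 m^2
Q / (4*pi*r^2) = 8 / 15.2053 = 0.526132
Lp = 116.7 + 10*log10(0.526132) = 113.91 dB


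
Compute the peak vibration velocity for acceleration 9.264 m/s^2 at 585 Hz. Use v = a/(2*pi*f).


omega = 2*pi*f = 2*pi*585 = 3675.66 rad/s
v = a / omega = 9.264 / 3675.66 = 0.0025204 m/s


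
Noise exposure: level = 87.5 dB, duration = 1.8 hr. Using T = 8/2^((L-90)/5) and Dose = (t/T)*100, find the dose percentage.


T_allowed = 8 / 2^((87.5 - 90)/5) = 11.3137 hr
Dose = 1.8 / 11.3137 * 100 = 15.91 %


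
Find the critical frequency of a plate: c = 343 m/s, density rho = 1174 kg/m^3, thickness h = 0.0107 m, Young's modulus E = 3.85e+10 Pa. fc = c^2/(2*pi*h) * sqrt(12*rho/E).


12*rho/E = 12*1174/3.85e+10 = 3.65922e-07
sqrt(12*rho/E) = sqrt(3.65922e-07) = 0.000604915
c^2/(2*pi*h) = 343^2/(2*pi*0.0107) = 1.74995e+06
fc = 1.74995e+06 * 0.000604915 = 1058.6 Hz


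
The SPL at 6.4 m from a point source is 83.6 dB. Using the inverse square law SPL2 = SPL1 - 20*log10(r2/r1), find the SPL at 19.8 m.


r2/r1 = 19.8/6.4 = 3.09375
Correction = 20*log10(3.09375) = 9.8097 dB
SPL2 = 83.6 - 9.8097 = 73.79 dB


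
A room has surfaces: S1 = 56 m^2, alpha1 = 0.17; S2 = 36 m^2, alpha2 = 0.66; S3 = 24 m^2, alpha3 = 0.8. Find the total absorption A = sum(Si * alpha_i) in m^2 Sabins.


56 * 0.17 = 9.52
36 * 0.66 = 23.76
24 * 0.8 = 19.2
A_total = 9.52 + 23.76 + 19.2 = 52.48 m^2


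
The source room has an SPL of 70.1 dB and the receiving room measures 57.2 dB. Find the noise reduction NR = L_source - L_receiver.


NR = L_source - L_receiver (difference between source and receiving room levels)
NR = 70.1 - 57.2 = 12.9 dB


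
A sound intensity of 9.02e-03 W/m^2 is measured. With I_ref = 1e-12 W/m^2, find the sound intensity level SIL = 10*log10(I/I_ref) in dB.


I / I_ref = 9.02e-03 / 1e-12 = 9.02e+09
SIL = 10 * log10(9.02e+09) = 99.552 dB


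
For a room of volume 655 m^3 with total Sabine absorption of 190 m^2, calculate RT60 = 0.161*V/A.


RT60 = 0.161 * 655 / 190 = 0.55503 s


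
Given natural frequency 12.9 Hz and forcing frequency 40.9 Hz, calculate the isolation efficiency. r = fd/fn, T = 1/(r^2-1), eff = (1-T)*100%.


r = 40.9 / 12.9 = 3.17054
r^2 - 1 = 3.17054^2 - 1 = 9.05232
T = 1/9.05232 = 0.110469
Efficiency = (1 - 0.110469)*100 = 88.953 %


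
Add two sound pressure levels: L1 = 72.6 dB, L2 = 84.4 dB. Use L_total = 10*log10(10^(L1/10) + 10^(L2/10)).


10^(72.6/10) = 1.8197e+07
10^(84.4/10) = 2.75423e+08
Sum = 1.8197e+07 + 2.75423e+08 = 2.9362e+08
L_total = 10*log10(2.9362e+08) = 84.678 dB


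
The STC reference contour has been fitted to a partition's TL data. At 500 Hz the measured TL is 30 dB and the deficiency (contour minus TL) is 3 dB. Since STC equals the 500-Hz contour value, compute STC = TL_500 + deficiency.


By ASTM E413, STC = value of the fitted reference contour at 500 Hz.
Contour value at 500 Hz = TL_500 + deficiency = 30 + 3 = 33
STC = 33


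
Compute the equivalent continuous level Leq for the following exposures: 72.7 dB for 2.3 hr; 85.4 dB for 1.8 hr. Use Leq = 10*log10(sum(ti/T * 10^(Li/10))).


T_total = 2.3 + 1.8 = 4.1 hr
(2.3/4.1) * 10^(72.7/10) = 1.04459e+07
(1.8/4.1) * 10^(85.4/10) = 1.52226e+08
Sum = 1.04459e+07 + 1.52226e+08 = 1.62672e+08
Leq = 10*log10(1.62672e+08) = 82.113 dB


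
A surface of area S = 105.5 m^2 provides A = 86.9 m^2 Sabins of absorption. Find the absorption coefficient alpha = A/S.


Absorption coefficient = absorbed power / incident power
alpha = A / S = 86.9 / 105.5 = 0.8237


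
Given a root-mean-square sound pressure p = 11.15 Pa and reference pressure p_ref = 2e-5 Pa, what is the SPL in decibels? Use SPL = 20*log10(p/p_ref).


p / p_ref = 11.15 / 2e-5 = 557500
SPL = 20 * log10(557500) = 114.92 dB


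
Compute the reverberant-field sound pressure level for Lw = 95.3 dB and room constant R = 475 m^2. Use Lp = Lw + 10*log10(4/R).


4/R = 4/475 = 0.00842105
Lp = 95.3 + 10*log10(0.00842105) = 74.554 dB


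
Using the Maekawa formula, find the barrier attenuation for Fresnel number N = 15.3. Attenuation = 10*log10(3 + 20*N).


3 + 20*N = 3 + 20*15.3 = 309
Att = 10*log10(309) = 24.9 dB


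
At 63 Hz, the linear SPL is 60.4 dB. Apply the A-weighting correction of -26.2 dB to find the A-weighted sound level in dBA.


A-weighting table: 63 Hz -> -26.2 dB correction
SPL_A = SPL + correction = 60.4 + (-26.2) = 34.2 dBA


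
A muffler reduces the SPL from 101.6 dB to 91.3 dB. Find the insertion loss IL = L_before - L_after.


Insertion loss = SPL without muffler - SPL with muffler
IL = 101.6 - 91.3 = 10.3 dB


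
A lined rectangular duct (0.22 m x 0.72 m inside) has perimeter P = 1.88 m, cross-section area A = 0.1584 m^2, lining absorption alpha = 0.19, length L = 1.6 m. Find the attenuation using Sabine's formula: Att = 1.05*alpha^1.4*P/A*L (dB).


alpha^1.4 = 0.19^1.4 = 0.0977811
Attenuation rate = 1.05 * alpha^1.4 * P / A
= 1.05 * 0.0977811 * 1.88 / 0.1584 = 1.21856 dB/m
Total Att = 1.21856 * 1.6 = 1.9497 dB


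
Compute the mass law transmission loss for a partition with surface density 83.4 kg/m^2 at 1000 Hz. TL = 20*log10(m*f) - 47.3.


m * f = 83.4 * 1000 = 83400
20*log10(83400) = 98.4233 dB
TL = 98.4233 - 47.3 = 51.123 dB


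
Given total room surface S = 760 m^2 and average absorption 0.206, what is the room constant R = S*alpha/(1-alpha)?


R = 760 * 0.206 / (1 - 0.206) = 197.18 m^2


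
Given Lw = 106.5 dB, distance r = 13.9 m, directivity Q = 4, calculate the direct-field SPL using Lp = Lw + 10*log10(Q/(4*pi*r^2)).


4*pi*r^2 = 4*pi*13.9^2 = 2427.95 m^2
Q / (4*pi*r^2) = 4 / 2427.95 = 0.00164748
Lp = 106.5 + 10*log10(0.00164748) = 78.668 dB


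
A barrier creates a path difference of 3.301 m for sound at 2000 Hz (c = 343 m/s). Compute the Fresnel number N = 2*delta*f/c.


N = 2*delta*f/c = 2*delta/lambda, where lambda = c/f
lambda = 343 / 2000 = 0.1715 m
N = 2 * 3.301 / 0.1715 = 38.496


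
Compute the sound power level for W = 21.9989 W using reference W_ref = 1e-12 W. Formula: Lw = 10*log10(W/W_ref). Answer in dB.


W / W_ref = 21.9989 / 1e-12 = 2.19989e+13
Lw = 10 * log10(2.19989e+13) = 133.42 dB


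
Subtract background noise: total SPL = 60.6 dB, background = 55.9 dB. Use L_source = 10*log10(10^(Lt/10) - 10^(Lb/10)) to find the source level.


10^(60.6/10) = 1.14815e+06
10^(55.9/10) = 389045
Difference = 1.14815e+06 - 389045 = 759105
L_source = 10*log10(759105) = 58.803 dB


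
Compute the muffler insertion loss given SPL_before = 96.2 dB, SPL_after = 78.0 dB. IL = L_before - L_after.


Insertion loss = SPL without muffler - SPL with muffler
IL = 96.2 - 78.0 = 18.2 dB


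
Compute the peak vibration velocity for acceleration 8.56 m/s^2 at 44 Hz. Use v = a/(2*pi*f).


omega = 2*pi*f = 2*pi*44 = 276.46 rad/s
v = a / omega = 8.56 / 276.46 = 0.030963 m/s


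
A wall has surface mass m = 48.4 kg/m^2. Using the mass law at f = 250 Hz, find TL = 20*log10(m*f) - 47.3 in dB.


m * f = 48.4 * 250 = 12100
20*log10(12100) = 81.6557 dB
TL = 81.6557 - 47.3 = 34.356 dB


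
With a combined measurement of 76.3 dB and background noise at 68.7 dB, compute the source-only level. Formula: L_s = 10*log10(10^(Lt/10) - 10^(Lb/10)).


10^(76.3/10) = 4.2658e+07
10^(68.7/10) = 7.4131e+06
Difference = 4.2658e+07 - 7.4131e+06 = 3.52449e+07
L_source = 10*log10(3.52449e+07) = 75.471 dB


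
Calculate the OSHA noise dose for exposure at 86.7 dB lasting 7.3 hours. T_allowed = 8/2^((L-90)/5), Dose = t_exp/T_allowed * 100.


T_allowed = 8 / 2^((86.7 - 90)/5) = 12.6407 hr
Dose = 7.3 / 12.6407 * 100 = 57.75 %


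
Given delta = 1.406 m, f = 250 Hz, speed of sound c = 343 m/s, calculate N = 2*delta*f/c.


N = 2*delta*f/c = 2*delta/lambda, where lambda = c/f
lambda = 343 / 250 = 1.372 m
N = 2 * 1.406 / 1.372 = 2.0496


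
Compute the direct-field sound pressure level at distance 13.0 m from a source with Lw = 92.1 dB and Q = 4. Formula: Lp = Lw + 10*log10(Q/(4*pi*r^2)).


4*pi*r^2 = 4*pi*13.0^2 = 2123.72 m^2
Q / (4*pi*r^2) = 4 / 2123.72 = 0.00188349
Lp = 92.1 + 10*log10(0.00188349) = 64.85 dB


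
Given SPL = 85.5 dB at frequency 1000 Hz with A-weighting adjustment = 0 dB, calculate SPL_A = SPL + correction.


A-weighting table: 1000 Hz -> 0 dB correction
SPL_A = SPL + correction = 85.5 + (0) = 85.5 dBA


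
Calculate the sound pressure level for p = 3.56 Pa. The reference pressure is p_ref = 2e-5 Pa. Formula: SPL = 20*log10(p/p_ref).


p / p_ref = 3.56 / 2e-5 = 178000
SPL = 20 * log10(178000) = 105.01 dB


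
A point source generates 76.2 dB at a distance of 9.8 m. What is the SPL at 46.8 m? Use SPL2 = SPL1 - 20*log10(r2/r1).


r2/r1 = 46.8/9.8 = 4.77551
Correction = 20*log10(4.77551) = 13.5804 dB
SPL2 = 76.2 - 13.5804 = 62.62 dB


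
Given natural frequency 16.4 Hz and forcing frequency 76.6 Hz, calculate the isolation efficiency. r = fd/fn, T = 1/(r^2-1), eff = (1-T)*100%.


r = 76.6 / 16.4 = 4.67073
r^2 - 1 = 4.67073^2 - 1 = 20.8157
T = 1/20.8157 = 0.0480407
Efficiency = (1 - 0.0480407)*100 = 95.196 %


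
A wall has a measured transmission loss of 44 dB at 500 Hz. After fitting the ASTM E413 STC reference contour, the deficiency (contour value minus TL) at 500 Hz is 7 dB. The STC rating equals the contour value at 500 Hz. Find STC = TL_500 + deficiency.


By ASTM E413, STC = value of the fitted reference contour at 500 Hz.
Contour value at 500 Hz = TL_500 + deficiency = 44 + 7 = 51
STC = 51


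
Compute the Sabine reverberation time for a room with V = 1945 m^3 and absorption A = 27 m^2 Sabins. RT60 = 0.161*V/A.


RT60 = 0.161 * 1945 / 27 = 11.598 s


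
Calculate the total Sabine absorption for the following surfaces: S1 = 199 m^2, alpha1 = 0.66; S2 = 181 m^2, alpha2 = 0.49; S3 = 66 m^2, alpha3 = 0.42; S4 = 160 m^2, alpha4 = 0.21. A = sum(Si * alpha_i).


199 * 0.66 = 131.34
181 * 0.49 = 88.69
66 * 0.42 = 27.72
160 * 0.21 = 33.6
A_total = 131.34 + 88.69 + 27.72 + 33.6 = 281.35 m^2


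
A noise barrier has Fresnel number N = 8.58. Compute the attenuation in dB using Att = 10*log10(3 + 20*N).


3 + 20*N = 3 + 20*8.58 = 174.6
Att = 10*log10(174.6) = 22.42 dB


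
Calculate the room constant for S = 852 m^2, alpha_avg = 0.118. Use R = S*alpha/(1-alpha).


R = 852 * 0.118 / (1 - 0.118) = 113.99 m^2


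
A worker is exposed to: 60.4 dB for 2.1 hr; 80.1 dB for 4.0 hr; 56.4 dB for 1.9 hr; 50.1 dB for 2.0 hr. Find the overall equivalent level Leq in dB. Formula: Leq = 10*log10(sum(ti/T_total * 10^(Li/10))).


T_total = 2.1 + 4.0 + 1.9 + 2.0 = 10.0 hr
(2.1/10.0) * 10^(60.4/10) = 230260
(4.0/10.0) * 10^(80.1/10) = 4.09317e+07
(1.9/10.0) * 10^(56.4/10) = 82938
(2.0/10.0) * 10^(50.1/10) = 20465.9
Sum = 230260 + 4.09317e+07 + 82938 + 20465.9 = 4.12654e+07
Leq = 10*log10(4.12654e+07) = 76.156 dB


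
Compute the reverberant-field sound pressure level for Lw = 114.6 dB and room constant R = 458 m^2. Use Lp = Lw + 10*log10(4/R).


4/R = 4/458 = 0.00873362
Lp = 114.6 + 10*log10(0.00873362) = 94.012 dB


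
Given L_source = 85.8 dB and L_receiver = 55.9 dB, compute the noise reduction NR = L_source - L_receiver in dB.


NR = L_source - L_receiver (difference between source and receiving room levels)
NR = 85.8 - 55.9 = 29.9 dB


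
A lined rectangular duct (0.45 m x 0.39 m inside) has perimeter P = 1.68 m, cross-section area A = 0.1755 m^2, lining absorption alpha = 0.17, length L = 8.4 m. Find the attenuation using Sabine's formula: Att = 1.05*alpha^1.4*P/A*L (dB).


alpha^1.4 = 0.17^1.4 = 0.0836813
Attenuation rate = 1.05 * alpha^1.4 * P / A
= 1.05 * 0.0836813 * 1.68 / 0.1755 = 0.841104 dB/m
Total Att = 0.841104 * 8.4 = 7.0653 dB


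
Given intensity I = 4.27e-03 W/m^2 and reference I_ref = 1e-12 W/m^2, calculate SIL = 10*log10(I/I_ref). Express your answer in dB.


I / I_ref = 4.27e-03 / 1e-12 = 4.27e+09
SIL = 10 * log10(4.27e+09) = 96.304 dB


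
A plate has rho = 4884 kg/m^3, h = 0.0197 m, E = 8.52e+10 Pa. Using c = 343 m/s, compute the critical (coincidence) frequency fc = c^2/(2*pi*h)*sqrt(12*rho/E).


12*rho/E = 12*4884/8.52e+10 = 6.87887e-07
sqrt(12*rho/E) = sqrt(6.87887e-07) = 0.00082939
c^2/(2*pi*h) = 343^2/(2*pi*0.0197) = 950478
fc = 950478 * 0.00082939 = 788.32 Hz


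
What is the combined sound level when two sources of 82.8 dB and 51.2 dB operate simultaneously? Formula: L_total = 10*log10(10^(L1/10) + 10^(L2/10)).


10^(82.8/10) = 1.90546e+08
10^(51.2/10) = 131826
Sum = 1.90546e+08 + 131826 = 1.90678e+08
L_total = 10*log10(1.90678e+08) = 82.803 dB


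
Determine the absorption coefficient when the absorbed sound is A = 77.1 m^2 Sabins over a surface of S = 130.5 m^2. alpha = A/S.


Absorption coefficient = absorbed power / incident power
alpha = A / S = 77.1 / 130.5 = 0.5908


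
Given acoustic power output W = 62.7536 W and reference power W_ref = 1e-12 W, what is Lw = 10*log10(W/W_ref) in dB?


W / W_ref = 62.7536 / 1e-12 = 6.27536e+13
Lw = 10 * log10(6.27536e+13) = 137.98 dB


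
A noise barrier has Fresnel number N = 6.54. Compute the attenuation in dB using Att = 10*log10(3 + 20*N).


3 + 20*N = 3 + 20*6.54 = 133.8
Att = 10*log10(133.8) = 21.265 dB


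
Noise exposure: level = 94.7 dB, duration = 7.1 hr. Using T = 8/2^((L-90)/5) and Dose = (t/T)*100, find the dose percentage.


T_allowed = 8 / 2^((94.7 - 90)/5) = 4.16986 hr
Dose = 7.1 / 4.16986 * 100 = 170.27 %


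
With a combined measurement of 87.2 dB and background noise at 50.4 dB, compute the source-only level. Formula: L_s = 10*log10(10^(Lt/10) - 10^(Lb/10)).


10^(87.2/10) = 5.24807e+08
10^(50.4/10) = 109648
Difference = 5.24807e+08 - 109648 = 5.24697e+08
L_source = 10*log10(5.24697e+08) = 87.199 dB


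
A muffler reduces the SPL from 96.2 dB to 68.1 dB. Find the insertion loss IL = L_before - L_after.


Insertion loss = SPL without muffler - SPL with muffler
IL = 96.2 - 68.1 = 28.1 dB


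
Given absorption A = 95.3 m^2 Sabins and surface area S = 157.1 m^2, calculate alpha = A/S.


Absorption coefficient = absorbed power / incident power
alpha = A / S = 95.3 / 157.1 = 0.60662


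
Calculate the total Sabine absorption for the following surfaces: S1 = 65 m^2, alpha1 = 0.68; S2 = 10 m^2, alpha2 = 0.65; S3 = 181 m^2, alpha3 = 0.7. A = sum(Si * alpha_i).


65 * 0.68 = 44.2
10 * 0.65 = 6.5
181 * 0.7 = 126.7
A_total = 44.2 + 6.5 + 126.7 = 177.4 m^2


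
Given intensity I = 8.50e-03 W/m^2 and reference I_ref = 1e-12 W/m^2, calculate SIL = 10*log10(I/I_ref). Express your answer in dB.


I / I_ref = 8.50e-03 / 1e-12 = 8.5e+09
SIL = 10 * log10(8.5e+09) = 99.294 dB


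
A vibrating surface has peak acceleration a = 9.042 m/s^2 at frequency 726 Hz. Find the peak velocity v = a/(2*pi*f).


omega = 2*pi*f = 2*pi*726 = 4561.59 rad/s
v = a / omega = 9.042 / 4561.59 = 0.0019822 m/s


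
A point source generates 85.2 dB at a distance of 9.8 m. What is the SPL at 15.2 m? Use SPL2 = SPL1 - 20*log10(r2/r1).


r2/r1 = 15.2/9.8 = 1.55102
Correction = 20*log10(1.55102) = 3.81235 dB
SPL2 = 85.2 - 3.81235 = 81.388 dB


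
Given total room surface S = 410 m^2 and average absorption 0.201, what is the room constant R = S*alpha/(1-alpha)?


R = 410 * 0.201 / (1 - 0.201) = 103.14 m^2


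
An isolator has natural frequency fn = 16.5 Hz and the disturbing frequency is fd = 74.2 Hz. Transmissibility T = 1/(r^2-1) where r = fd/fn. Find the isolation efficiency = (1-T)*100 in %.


r = 74.2 / 16.5 = 4.49697
r^2 - 1 = 4.49697^2 - 1 = 19.2227
T = 1/19.2227 = 0.0520218
Efficiency = (1 - 0.0520218)*100 = 94.798 %


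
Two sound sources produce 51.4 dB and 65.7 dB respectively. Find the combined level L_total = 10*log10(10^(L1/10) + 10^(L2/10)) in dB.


10^(51.4/10) = 138038
10^(65.7/10) = 3.71535e+06
Sum = 138038 + 3.71535e+06 = 3.85339e+06
L_total = 10*log10(3.85339e+06) = 65.858 dB


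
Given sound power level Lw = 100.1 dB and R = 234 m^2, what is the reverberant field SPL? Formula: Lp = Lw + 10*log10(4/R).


4/R = 4/234 = 0.017094
Lp = 100.1 + 10*log10(0.017094) = 82.428 dB


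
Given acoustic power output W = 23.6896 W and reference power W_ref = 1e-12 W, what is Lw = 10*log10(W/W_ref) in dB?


W / W_ref = 23.6896 / 1e-12 = 2.36896e+13
Lw = 10 * log10(2.36896e+13) = 133.75 dB


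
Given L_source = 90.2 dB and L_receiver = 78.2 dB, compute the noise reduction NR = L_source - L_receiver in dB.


NR = L_source - L_receiver (difference between source and receiving room levels)
NR = 90.2 - 78.2 = 12 dB


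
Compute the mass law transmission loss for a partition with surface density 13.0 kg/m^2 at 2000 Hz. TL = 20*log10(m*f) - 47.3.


m * f = 13.0 * 2000 = 26000
20*log10(26000) = 88.2995 dB
TL = 88.2995 - 47.3 = 40.999 dB


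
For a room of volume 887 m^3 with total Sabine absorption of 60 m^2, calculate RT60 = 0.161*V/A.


RT60 = 0.161 * 887 / 60 = 2.3801 s


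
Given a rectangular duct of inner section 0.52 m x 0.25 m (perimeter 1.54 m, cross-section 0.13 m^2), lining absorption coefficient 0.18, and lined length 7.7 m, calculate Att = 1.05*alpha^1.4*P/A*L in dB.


alpha^1.4 = 0.18^1.4 = 0.0906529
Attenuation rate = 1.05 * alpha^1.4 * P / A
= 1.05 * 0.0906529 * 1.54 / 0.13 = 1.12758 dB/m
Total Att = 1.12758 * 7.7 = 8.6824 dB
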